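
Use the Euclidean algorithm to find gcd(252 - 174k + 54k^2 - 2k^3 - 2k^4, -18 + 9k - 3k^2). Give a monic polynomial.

Euclidean algorithm in ℚ[k]:
  -2k^4 - 2k^3 + 54k^2 - 174k + 252 = ((2/3)k^2 + (8/3)k - 14)(-3k^2 + 9k - 18) + (0)
Last nonzero remainder: -3k^2 + 9k - 18. Dividing through by -3 gives the monic gcd k^2 - 3k + 6.

6 - 3k + k^2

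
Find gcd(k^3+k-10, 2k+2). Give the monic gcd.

1

By polynomial division,
  k^3+k-10 = ((1/2)k^2-(1/2)k+1)(2k+2) + (-12)
  2k+2 = (-(1/6)k-1/6)(-12) + (0)
The last nonzero remainder is the constant -12, so the polynomials are coprime and gcd = 1.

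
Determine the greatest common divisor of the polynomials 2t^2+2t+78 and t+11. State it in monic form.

Apply the Euclidean algorithm:
  2t^2+2t+78 = (2t-20)(t+11) + (298)
  t+11 = ((1/298)t+11/298)(298) + (0)
The last nonzero remainder is the constant 298, so the polynomials are coprime and gcd = 1.

1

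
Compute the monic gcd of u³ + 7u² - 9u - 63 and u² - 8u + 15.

u - 3

Euclidean algorithm in ℚ[u]:
  u³ + 7u² - 9u - 63 = (u + 15)(u² - 8u + 15) + (96u - 288)
  u² - 8u + 15 = ((1/96)u - 5/96)(96u - 288) + (0)
Last nonzero remainder: 96u - 288. Dividing through by 96 gives the monic gcd u - 3.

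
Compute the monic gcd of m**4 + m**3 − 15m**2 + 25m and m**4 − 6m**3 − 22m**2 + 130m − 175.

Apply the Euclidean algorithm:
  m**4 + m**3 − 15m**2 + 25m = (m**4 − 6m**3 − 22m**2 + 130m − 175) + (7m**3 + 7m**2 − 105m + 175)
  m**4 − 6m**3 − 22m**2 + 130m − 175 = ((1/7)m − 1)(7m**3 + 7m**2 − 105m + 175) + (0)
Last nonzero remainder: 7m**3 + 7m**2 − 105m + 175. Dividing through by 7 gives the monic gcd m**3 + m**2 − 15m + 25.

m**3 + m**2 − 15m + 25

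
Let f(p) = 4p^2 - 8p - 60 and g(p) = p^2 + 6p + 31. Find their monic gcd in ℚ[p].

1

Apply the Euclidean algorithm:
  4p^2 - 8p - 60 = (4)(p^2 + 6p + 31) + (-32p - 184)
  p^2 + 6p + 31 = (-(1/32)p - 1/128)(-32p - 184) + (473/16)
  -32p - 184 = (-(512/473)p - 2944/473)(473/16) + (0)
The last nonzero remainder is the constant 473/16, so the polynomials are coprime and gcd = 1.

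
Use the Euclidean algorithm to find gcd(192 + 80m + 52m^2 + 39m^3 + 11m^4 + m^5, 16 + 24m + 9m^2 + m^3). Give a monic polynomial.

16 + 8m + m^2

By polynomial division,
  m^5 + 11m^4 + 39m^3 + 52m^2 + 80m + 192 = (m^2 + 2m - 3)(m^3 + 9m^2 + 24m + 16) + (15m^2 + 120m + 240)
  m^3 + 9m^2 + 24m + 16 = ((1/15)m + 1/15)(15m^2 + 120m + 240) + (0)
Last nonzero remainder: 15m^2 + 120m + 240. Dividing through by 15 gives the monic gcd m^2 + 8m + 16.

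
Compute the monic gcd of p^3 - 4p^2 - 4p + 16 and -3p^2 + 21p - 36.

Euclidean algorithm in ℚ[p]:
  p^3 - 4p^2 - 4p + 16 = (-(1/3)p - 1)(-3p^2 + 21p - 36) + (5p - 20)
  -3p^2 + 21p - 36 = (-(3/5)p + 9/5)(5p - 20) + (0)
Last nonzero remainder: 5p - 20. Dividing through by 5 gives the monic gcd p - 4.

p - 4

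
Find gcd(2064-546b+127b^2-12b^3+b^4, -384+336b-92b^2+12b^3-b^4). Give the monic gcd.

Repeated division with remainder:
  b^4-12b^3+127b^2-546b+2064 = (-1)(-b^4+12b^3-92b^2+336b-384) + (35b^2-210b+1680)
  -b^4+12b^3-92b^2+336b-384 = (-(1/35)b^2+(6/35)b-8/35)(35b^2-210b+1680) + (0)
Last nonzero remainder: 35b^2-210b+1680. Dividing through by 35 gives the monic gcd b^2-6b+48.

48-6b+b^2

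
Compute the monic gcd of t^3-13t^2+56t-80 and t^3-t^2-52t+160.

t^2-9t+20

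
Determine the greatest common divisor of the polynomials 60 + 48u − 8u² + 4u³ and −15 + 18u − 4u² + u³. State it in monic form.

Repeated division with remainder:
  4u³ − 8u² + 48u + 60 = (4)(u³ − 4u² + 18u − 15) + (8u² − 24u + 120)
  u³ − 4u² + 18u − 15 = ((1/8)u − 1/8)(8u² − 24u + 120) + (0)
Last nonzero remainder: 8u² − 24u + 120. Dividing through by 8 gives the monic gcd u² − 3u + 15.

15 − 3u + u²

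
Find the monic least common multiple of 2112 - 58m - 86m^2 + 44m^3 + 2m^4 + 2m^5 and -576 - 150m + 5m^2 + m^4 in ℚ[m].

By polynomial division,
  2m^5 + 2m^4 + 44m^3 - 86m^2 - 58m + 2112 = (2m + 2)(m^4 + 5m^2 - 150m - 576) + (34m^3 + 204m^2 + 1394m + 3264)
  m^4 + 5m^2 - 150m - 576 = ((1/34)m - 3/17)(34m^3 + 204m^2 + 1394m + 3264) + (0)
Last nonzero remainder: 34m^3 + 204m^2 + 1394m + 3264. Dividing through by 34 gives the monic gcd m^3 + 6m^2 + 41m + 96.
Then lcm(f, g) = f·g / gcd(f, g); expanding and making the result monic gives the answer.

-6336 + 1230m + 229m^2 - 175m^3 + 16m^4 - 5m^5 + m^6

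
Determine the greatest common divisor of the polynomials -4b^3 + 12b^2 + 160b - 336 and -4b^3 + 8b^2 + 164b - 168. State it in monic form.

b^2 - b - 42

By polynomial division,
  -4b^3 + 12b^2 + 160b - 336 = (-4b^3 + 8b^2 + 164b - 168) + (4b^2 - 4b - 168)
  -4b^3 + 8b^2 + 164b - 168 = (-b + 1)(4b^2 - 4b - 168) + (0)
Last nonzero remainder: 4b^2 - 4b - 168. Dividing through by 4 gives the monic gcd b^2 - b - 42.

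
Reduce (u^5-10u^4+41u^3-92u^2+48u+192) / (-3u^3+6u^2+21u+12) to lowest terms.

Repeated division with remainder:
  u^5-10u^4+41u^3-92u^2+48u+192 = (-(1/3)u^2+(8/3)u-32/3)(-3u^3+6u^2+21u+12) + (-80u^2+240u+320)
  -3u^3+6u^2+21u+12 = ((3/80)u+3/80)(-80u^2+240u+320) + (0)
Last nonzero remainder: -80u^2+240u+320. Dividing through by -80 gives the monic gcd u^2-3u-4.
Cancel u^2-3u-4 from numerator and denominator to get the reduced form.

(-u^3+7u^2-24u+48)/(3u+3)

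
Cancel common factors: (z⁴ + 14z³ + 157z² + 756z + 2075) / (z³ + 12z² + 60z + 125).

By polynomial division,
  z⁴ + 14z³ + 157z² + 756z + 2075 = (z + 2)(z³ + 12z² + 60z + 125) + (73z² + 511z + 1825)
  z³ + 12z² + 60z + 125 = ((1/73)z + 5/73)(73z² + 511z + 1825) + (0)
Last nonzero remainder: 73z² + 511z + 1825. Dividing through by 73 gives the monic gcd z² + 7z + 25.
Cancel z² + 7z + 25 from numerator and denominator to get the reduced form.

(z² + 7z + 83)/(z + 5)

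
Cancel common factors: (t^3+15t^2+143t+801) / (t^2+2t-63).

(t^2+6t+89)/(t-7)

Repeated division with remainder:
  t^3+15t^2+143t+801 = (t+13)(t^2+2t-63) + (180t+1620)
  t^2+2t-63 = ((1/180)t-7/180)(180t+1620) + (0)
Last nonzero remainder: 180t+1620. Dividing through by 180 gives the monic gcd t+9.
Cancel t+9 from numerator and denominator to get the reduced form.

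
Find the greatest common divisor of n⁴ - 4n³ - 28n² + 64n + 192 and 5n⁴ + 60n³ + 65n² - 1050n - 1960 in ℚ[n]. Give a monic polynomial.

n² - 2n - 8

Repeated division with remainder:
  n⁴ - 4n³ - 28n² + 64n + 192 = (1/5)(5n⁴ + 60n³ + 65n² - 1050n - 1960) + (-16n³ - 41n² + 274n + 584)
  5n⁴ + 60n³ + 65n² - 1050n - 1960 = (-(5/16)n - 755/256)(-16n³ - 41n² + 274n + 584) + ((7605/256)n² - (7605/128)n - 7605/32)
  -16n³ - 41n² + 274n + 584 = (-(4096/7605)n - 18688/7605)((7605/256)n² - (7605/128)n - 7605/32) + (0)
Last nonzero remainder: (7605/256)n² - (7605/128)n - 7605/32. Dividing through by 7605/256 gives the monic gcd n² - 2n - 8.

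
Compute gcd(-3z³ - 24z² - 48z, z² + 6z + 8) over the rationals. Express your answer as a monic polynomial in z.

Apply the Euclidean algorithm:
  -3z³ - 24z² - 48z = (-3z - 6)(z² + 6z + 8) + (12z + 48)
  z² + 6z + 8 = ((1/12)z + 1/6)(12z + 48) + (0)
Last nonzero remainder: 12z + 48. Dividing through by 12 gives the monic gcd z + 4.

z + 4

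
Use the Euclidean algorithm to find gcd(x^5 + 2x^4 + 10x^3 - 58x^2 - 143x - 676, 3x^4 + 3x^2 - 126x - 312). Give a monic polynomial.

Repeated division with remainder:
  x^5 + 2x^4 + 10x^3 - 58x^2 - 143x - 676 = ((1/3)x + 2/3)(3x^4 + 3x^2 - 126x - 312) + (9x^3 - 18x^2 + 45x - 468)
  3x^4 + 3x^2 - 126x - 312 = ((1/3)x + 2/3)(9x^3 - 18x^2 + 45x - 468) + (0)
Last nonzero remainder: 9x^3 - 18x^2 + 45x - 468. Dividing through by 9 gives the monic gcd x^3 - 2x^2 + 5x - 52.

x^3 - 2x^2 + 5x - 52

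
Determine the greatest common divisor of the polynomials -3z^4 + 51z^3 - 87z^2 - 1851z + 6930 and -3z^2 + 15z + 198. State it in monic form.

z^2 - 5z - 66

Euclidean algorithm in ℚ[z]:
  -3z^4 + 51z^3 - 87z^2 - 1851z + 6930 = (z^2 - 12z + 35)(-3z^2 + 15z + 198) + (0)
Last nonzero remainder: -3z^2 + 15z + 198. Dividing through by -3 gives the monic gcd z^2 - 5z - 66.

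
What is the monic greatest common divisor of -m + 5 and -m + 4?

1

Repeated division with remainder:
  -m + 5 = (-m + 4) + (1)
  -m + 4 = (-m + 4)(1) + (0)
The last nonzero remainder is the constant 1, so the polynomials are coprime and gcd = 1.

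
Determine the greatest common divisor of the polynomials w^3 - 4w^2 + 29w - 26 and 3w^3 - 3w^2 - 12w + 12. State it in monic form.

w - 1

Apply the Euclidean algorithm:
  w^3 - 4w^2 + 29w - 26 = (1/3)(3w^3 - 3w^2 - 12w + 12) + (-3w^2 + 33w - 30)
  3w^3 - 3w^2 - 12w + 12 = (-w - 10)(-3w^2 + 33w - 30) + (288w - 288)
  -3w^2 + 33w - 30 = (-(1/96)w + 5/48)(288w - 288) + (0)
Last nonzero remainder: 288w - 288. Dividing through by 288 gives the monic gcd w - 1.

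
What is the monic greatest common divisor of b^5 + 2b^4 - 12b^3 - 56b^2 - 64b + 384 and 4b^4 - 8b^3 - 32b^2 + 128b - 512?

b^2 - 16

Repeated division with remainder:
  b^5 + 2b^4 - 12b^3 - 56b^2 - 64b + 384 = ((1/4)b + 1)(4b^4 - 8b^3 - 32b^2 + 128b - 512) + (4b^3 - 56b^2 - 64b + 896)
  4b^4 - 8b^3 - 32b^2 + 128b - 512 = (b + 12)(4b^3 - 56b^2 - 64b + 896) + (704b^2 - 11264)
  4b^3 - 56b^2 - 64b + 896 = ((1/176)b - 7/88)(704b^2 - 11264) + (0)
Last nonzero remainder: 704b^2 - 11264. Dividing through by 704 gives the monic gcd b^2 - 16.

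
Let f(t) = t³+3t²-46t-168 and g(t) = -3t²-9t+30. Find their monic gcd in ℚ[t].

1

Repeated division with remainder:
  t³+3t²-46t-168 = (-(1/3)t)(-3t²-9t+30) + (-36t-168)
  -3t²-9t+30 = ((1/12)t-5/36)(-36t-168) + (20/3)
  -36t-168 = (-(27/5)t-126/5)(20/3) + (0)
The last nonzero remainder is the constant 20/3, so the polynomials are coprime and gcd = 1.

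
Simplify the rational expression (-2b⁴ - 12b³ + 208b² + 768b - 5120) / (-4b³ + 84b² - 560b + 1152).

(b² + 18b + 80)/(2b - 18)

Apply the Euclidean algorithm:
  -2b⁴ - 12b³ + 208b² + 768b - 5120 = ((1/2)b + 27/2)(-4b³ + 84b² - 560b + 1152) + (-646b² + 7752b - 20672)
  -4b³ + 84b² - 560b + 1152 = ((2/323)b - 18/323)(-646b² + 7752b - 20672) + (0)
Last nonzero remainder: -646b² + 7752b - 20672. Dividing through by -646 gives the monic gcd b² - 12b + 32.
Cancel b² - 12b + 32 from numerator and denominator to get the reduced form.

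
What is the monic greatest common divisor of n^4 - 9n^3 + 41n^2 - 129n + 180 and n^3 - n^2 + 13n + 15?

n^2 - 2n + 15

Euclidean algorithm in ℚ[n]:
  n^4 - 9n^3 + 41n^2 - 129n + 180 = (n - 8)(n^3 - n^2 + 13n + 15) + (20n^2 - 40n + 300)
  n^3 - n^2 + 13n + 15 = ((1/20)n + 1/20)(20n^2 - 40n + 300) + (0)
Last nonzero remainder: 20n^2 - 40n + 300. Dividing through by 20 gives the monic gcd n^2 - 2n + 15.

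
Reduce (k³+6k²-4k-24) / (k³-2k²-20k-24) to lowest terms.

(k²+4k-12)/(k²-4k-12)

Euclidean algorithm in ℚ[k]:
  k³+6k²-4k-24 = (k³-2k²-20k-24) + (8k²+16k)
  k³-2k²-20k-24 = ((1/8)k-1/2)(8k²+16k) + (-12k-24)
  8k²+16k = (-(2/3)k)(-12k-24) + (0)
Last nonzero remainder: -12k-24. Dividing through by -12 gives the monic gcd k+2.
Cancel k+2 from numerator and denominator to get the reduced form.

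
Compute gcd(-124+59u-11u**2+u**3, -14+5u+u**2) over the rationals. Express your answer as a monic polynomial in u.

Euclidean algorithm in ℚ[u]:
  u**3-11u**2+59u-124 = (u-16)(u**2+5u-14) + (153u-348)
  u**2+5u-14 = ((1/153)u+371/7803)(153u-348) + (6622/2601)
  153u-348 = ((397953/6622)u-452574/3311)(6622/2601) + (0)
The last nonzero remainder is the constant 6622/2601, so the polynomials are coprime and gcd = 1.

1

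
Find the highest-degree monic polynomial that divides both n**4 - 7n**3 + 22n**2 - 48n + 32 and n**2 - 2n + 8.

n**2 - 2n + 8

Repeated division with remainder:
  n**4 - 7n**3 + 22n**2 - 48n + 32 = (n**2 - 5n + 4)(n**2 - 2n + 8) + (0)
The last nonzero remainder n**2 - 2n + 8 is already monic.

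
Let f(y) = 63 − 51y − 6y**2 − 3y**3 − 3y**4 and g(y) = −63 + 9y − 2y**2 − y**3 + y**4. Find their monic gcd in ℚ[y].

By polynomial division,
  −3y**4 − 3y**3 − 6y**2 − 51y + 63 = (−3)(y**4 − y**3 − 2y**2 + 9y − 63) + (−6y**3 − 12y**2 − 24y − 126)
  y**4 − y**3 − 2y**2 + 9y − 63 = (−(1/6)y + 1/2)(−6y**3 − 12y**2 − 24y − 126) + (0)
Last nonzero remainder: −6y**3 − 12y**2 − 24y − 126. Dividing through by −6 gives the monic gcd y**3 + 2y**2 + 4y + 21.

21 + 4y + 2y**2 + y**3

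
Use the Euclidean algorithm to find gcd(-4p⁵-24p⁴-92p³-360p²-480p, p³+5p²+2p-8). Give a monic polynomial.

Repeated division with remainder:
  -4p⁵-24p⁴-92p³-360p²-480p = (-4p²-4p-64)(p³+5p²+2p-8) + (-64p²-384p-512)
  p³+5p²+2p-8 = (-(1/64)p+1/64)(-64p²-384p-512) + (0)
Last nonzero remainder: -64p²-384p-512. Dividing through by -64 gives the monic gcd p²+6p+8.

p²+6p+8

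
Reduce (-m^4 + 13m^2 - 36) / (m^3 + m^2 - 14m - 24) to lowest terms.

(-m^2 + 5m - 6)/(m - 4)

Euclidean algorithm in ℚ[m]:
  -m^4 + 13m^2 - 36 = (-m + 1)(m^3 + m^2 - 14m - 24) + (-2m^2 - 10m - 12)
  m^3 + m^2 - 14m - 24 = (-(1/2)m + 2)(-2m^2 - 10m - 12) + (0)
Last nonzero remainder: -2m^2 - 10m - 12. Dividing through by -2 gives the monic gcd m^2 + 5m + 6.
Cancel m^2 + 5m + 6 from numerator and denominator to get the reduced form.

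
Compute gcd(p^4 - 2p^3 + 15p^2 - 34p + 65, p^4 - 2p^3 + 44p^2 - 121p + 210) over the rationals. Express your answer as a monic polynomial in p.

p^2 - 3p + 5

By polynomial division,
  p^4 - 2p^3 + 15p^2 - 34p + 65 = (p^4 - 2p^3 + 44p^2 - 121p + 210) + (-29p^2 + 87p - 145)
  p^4 - 2p^3 + 44p^2 - 121p + 210 = (-(1/29)p^2 - (1/29)p - 42/29)(-29p^2 + 87p - 145) + (0)
Last nonzero remainder: -29p^2 + 87p - 145. Dividing through by -29 gives the monic gcd p^2 - 3p + 5.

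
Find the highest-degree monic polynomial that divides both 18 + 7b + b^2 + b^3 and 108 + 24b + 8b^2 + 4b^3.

Apply the Euclidean algorithm:
  b^3 + b^2 + 7b + 18 = (1/4)(4b^3 + 8b^2 + 24b + 108) + (−b^2 + b − 9)
  4b^3 + 8b^2 + 24b + 108 = (−4b − 12)(−b^2 + b − 9) + (0)
Last nonzero remainder: −b^2 + b − 9. Dividing through by −1 gives the monic gcd b^2 − b + 9.

9 − b + b^2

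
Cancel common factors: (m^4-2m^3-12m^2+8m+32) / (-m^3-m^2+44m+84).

(-m^3+4m^2+4m-16)/(m^2-m-42)

Apply the Euclidean algorithm:
  m^4-2m^3-12m^2+8m+32 = (-m+3)(-m^3-m^2+44m+84) + (35m^2-40m-220)
  -m^3-m^2+44m+84 = (-(1/35)m-3/49)(35m^2-40m-220) + ((1728/49)m+3456/49)
  35m^2-40m-220 = ((1715/1728)m-2695/864)((1728/49)m+3456/49) + (0)
Last nonzero remainder: (1728/49)m+3456/49. Dividing through by 1728/49 gives the monic gcd m+2.
Cancel m+2 from numerator and denominator to get the reduced form.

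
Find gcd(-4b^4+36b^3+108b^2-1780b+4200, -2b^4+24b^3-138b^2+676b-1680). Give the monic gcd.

Apply the Euclidean algorithm:
  -4b^4+36b^3+108b^2-1780b+4200 = (2)(-2b^4+24b^3-138b^2+676b-1680) + (-12b^3+384b^2-3132b+7560)
  -2b^4+24b^3-138b^2+676b-1680 = ((1/6)b+10/3)(-12b^3+384b^2-3132b+7560) + (-896b^2+9856b-26880)
  -12b^3+384b^2-3132b+7560 = ((3/224)b-9/32)(-896b^2+9856b-26880) + (0)
Last nonzero remainder: -896b^2+9856b-26880. Dividing through by -896 gives the monic gcd b^2-11b+30.

b^2-11b+30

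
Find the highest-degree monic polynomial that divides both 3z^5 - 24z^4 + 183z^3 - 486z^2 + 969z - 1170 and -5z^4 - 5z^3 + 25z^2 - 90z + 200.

Apply the Euclidean algorithm:
  3z^5 - 24z^4 + 183z^3 - 486z^2 + 969z - 1170 = (-(3/5)z + 27/5)(-5z^4 - 5z^3 + 25z^2 - 90z + 200) + (225z^3 - 675z^2 + 1575z - 2250)
  -5z^4 - 5z^3 + 25z^2 - 90z + 200 = (-(1/45)z - 4/45)(225z^3 - 675z^2 + 1575z - 2250) + (0)
Last nonzero remainder: 225z^3 - 675z^2 + 1575z - 2250. Dividing through by 225 gives the monic gcd z^3 - 3z^2 + 7z - 10.

z^3 - 3z^2 + 7z - 10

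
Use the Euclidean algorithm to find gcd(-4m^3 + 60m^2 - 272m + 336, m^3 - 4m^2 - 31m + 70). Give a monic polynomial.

m^2 - 9m + 14

Euclidean algorithm in ℚ[m]:
  -4m^3 + 60m^2 - 272m + 336 = (-4)(m^3 - 4m^2 - 31m + 70) + (44m^2 - 396m + 616)
  m^3 - 4m^2 - 31m + 70 = ((1/44)m + 5/44)(44m^2 - 396m + 616) + (0)
Last nonzero remainder: 44m^2 - 396m + 616. Dividing through by 44 gives the monic gcd m^2 - 9m + 14.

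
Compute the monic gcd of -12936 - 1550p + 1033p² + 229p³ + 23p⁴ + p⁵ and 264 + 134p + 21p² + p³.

44 + 15p + p²

Repeated division with remainder:
  p⁵ + 23p⁴ + 229p³ + 1033p² - 1550p - 12936 = (p² + 2p + 53)(p³ + 21p² + 134p + 264) + (-612p² - 9180p - 26928)
  p³ + 21p² + 134p + 264 = (-(1/612)p - 1/102)(-612p² - 9180p - 26928) + (0)
Last nonzero remainder: -612p² - 9180p - 26928. Dividing through by -612 gives the monic gcd p² + 15p + 44.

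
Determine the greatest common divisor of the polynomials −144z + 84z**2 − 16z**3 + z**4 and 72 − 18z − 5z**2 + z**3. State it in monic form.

−6 + z

Euclidean algorithm in ℚ[z]:
  z**4 − 16z**3 + 84z**2 − 144z = (z − 11)(z**3 − 5z**2 − 18z + 72) + (47z**2 − 414z + 792)
  z**3 − 5z**2 − 18z + 72 = ((1/47)z + 179/2209)(47z**2 − 414z + 792) + (−(2880/2209)z + 17280/2209)
  47z**2 − 414z + 792 = (−(103823/2880)z + 24299/240)(−(2880/2209)z + 17280/2209) + (0)
Last nonzero remainder: −(2880/2209)z + 17280/2209. Dividing through by −2880/2209 gives the monic gcd z − 6.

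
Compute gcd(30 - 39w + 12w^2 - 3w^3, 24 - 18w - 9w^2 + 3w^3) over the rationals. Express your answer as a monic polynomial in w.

-1 + w

By polynomial division,
  -3w^3 + 12w^2 - 39w + 30 = (-1)(3w^3 - 9w^2 - 18w + 24) + (3w^2 - 57w + 54)
  3w^3 - 9w^2 - 18w + 24 = (w + 16)(3w^2 - 57w + 54) + (840w - 840)
  3w^2 - 57w + 54 = ((1/280)w - 9/140)(840w - 840) + (0)
Last nonzero remainder: 840w - 840. Dividing through by 840 gives the monic gcd w - 1.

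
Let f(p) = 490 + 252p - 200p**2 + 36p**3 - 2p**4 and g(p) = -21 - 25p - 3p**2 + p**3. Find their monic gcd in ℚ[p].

Apply the Euclidean algorithm:
  -2p**4 + 36p**3 - 200p**2 + 252p + 490 = (-2p + 30)(p**3 - 3p**2 - 25p - 21) + (-160p**2 + 960p + 1120)
  p**3 - 3p**2 - 25p - 21 = (-(1/160)p - 3/160)(-160p**2 + 960p + 1120) + (0)
Last nonzero remainder: -160p**2 + 960p + 1120. Dividing through by -160 gives the monic gcd p**2 - 6p - 7.

-7 - 6p + p**2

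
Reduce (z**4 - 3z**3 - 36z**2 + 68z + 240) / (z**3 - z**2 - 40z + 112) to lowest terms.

(z**3 + z**2 - 32z - 60)/(z**2 + 3z - 28)

Euclidean algorithm in ℚ[z]:
  z**4 - 3z**3 - 36z**2 + 68z + 240 = (z - 2)(z**3 - z**2 - 40z + 112) + (2z**2 - 124z + 464)
  z**3 - z**2 - 40z + 112 = ((1/2)z + 61/2)(2z**2 - 124z + 464) + (3510z - 14040)
  2z**2 - 124z + 464 = ((1/1755)z - 58/1755)(3510z - 14040) + (0)
Last nonzero remainder: 3510z - 14040. Dividing through by 3510 gives the monic gcd z - 4.
Cancel z - 4 from numerator and denominator to get the reduced form.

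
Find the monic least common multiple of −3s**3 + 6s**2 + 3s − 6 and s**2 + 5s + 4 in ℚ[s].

s**4 + 2s**3 − 9s**2 − 2s + 8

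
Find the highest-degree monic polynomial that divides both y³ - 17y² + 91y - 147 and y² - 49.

y - 7

Euclidean algorithm in ℚ[y]:
  y³ - 17y² + 91y - 147 = (y - 17)(y² - 49) + (140y - 980)
  y² - 49 = ((1/140)y + 1/20)(140y - 980) + (0)
Last nonzero remainder: 140y - 980. Dividing through by 140 gives the monic gcd y - 7.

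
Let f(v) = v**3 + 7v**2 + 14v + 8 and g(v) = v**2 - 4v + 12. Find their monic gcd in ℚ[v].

1

Repeated division with remainder:
  v**3 + 7v**2 + 14v + 8 = (v + 11)(v**2 - 4v + 12) + (46v - 124)
  v**2 - 4v + 12 = ((1/46)v - 15/529)(46v - 124) + (4488/529)
  46v - 124 = ((12167/2244)v - 16399/1122)(4488/529) + (0)
The last nonzero remainder is the constant 4488/529, so the polynomials are coprime and gcd = 1.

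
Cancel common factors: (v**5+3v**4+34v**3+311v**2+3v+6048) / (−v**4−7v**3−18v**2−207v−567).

(−v**2+v−32)/(v+3)

Repeated division with remainder:
  v**5+3v**4+34v**3+311v**2+3v+6048 = (−v+4)(−v**4−7v**3−18v**2−207v−567) + (44v**3+176v**2+264v+8316)
  −v**4−7v**3−18v**2−207v−567 = (−(1/44)v−3/44)(44v**3+176v**2+264v+8316) + (0)
Last nonzero remainder: 44v**3+176v**2+264v+8316. Dividing through by 44 gives the monic gcd v**3+4v**2+6v+189.
Cancel v**3+4v**2+6v+189 from numerator and denominator to get the reduced form.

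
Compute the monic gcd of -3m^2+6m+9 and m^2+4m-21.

Apply the Euclidean algorithm:
  -3m^2+6m+9 = (-3)(m^2+4m-21) + (18m-54)
  m^2+4m-21 = ((1/18)m+7/18)(18m-54) + (0)
Last nonzero remainder: 18m-54. Dividing through by 18 gives the monic gcd m-3.

m-3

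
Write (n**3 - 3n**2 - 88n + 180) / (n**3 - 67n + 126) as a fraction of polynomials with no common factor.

(n - 10)/(n - 7)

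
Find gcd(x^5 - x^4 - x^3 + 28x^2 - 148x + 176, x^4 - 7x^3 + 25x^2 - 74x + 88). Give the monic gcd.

x^3 - 3x^2 + 13x - 22

By polynomial division,
  x^5 - x^4 - x^3 + 28x^2 - 148x + 176 = (x + 6)(x^4 - 7x^3 + 25x^2 - 74x + 88) + (16x^3 - 48x^2 + 208x - 352)
  x^4 - 7x^3 + 25x^2 - 74x + 88 = ((1/16)x - 1/4)(16x^3 - 48x^2 + 208x - 352) + (0)
Last nonzero remainder: 16x^3 - 48x^2 + 208x - 352. Dividing through by 16 gives the monic gcd x^3 - 3x^2 + 13x - 22.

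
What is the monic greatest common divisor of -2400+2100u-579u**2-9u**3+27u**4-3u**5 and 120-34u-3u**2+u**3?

20-9u+u**2

Repeated division with remainder:
  -3u**5+27u**4-9u**3-579u**2+2100u-2400 = (-3u**2+18u-57)(u**3-3u**2-34u+120) + (222u**2-1998u+4440)
  u**3-3u**2-34u+120 = ((1/222)u+1/37)(222u**2-1998u+4440) + (0)
Last nonzero remainder: 222u**2-1998u+4440. Dividing through by 222 gives the monic gcd u**2-9u+20.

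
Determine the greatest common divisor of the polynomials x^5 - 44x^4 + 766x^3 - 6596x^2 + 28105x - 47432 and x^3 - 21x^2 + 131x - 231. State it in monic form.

Apply the Euclidean algorithm:
  x^5 - 44x^4 + 766x^3 - 6596x^2 + 28105x - 47432 = (x^2 - 23x + 152)(x^3 - 21x^2 + 131x - 231) + (-160x^2 + 2880x - 12320)
  x^3 - 21x^2 + 131x - 231 = (-(1/160)x + 3/160)(-160x^2 + 2880x - 12320) + (0)
Last nonzero remainder: -160x^2 + 2880x - 12320. Dividing through by -160 gives the monic gcd x^2 - 18x + 77.

x^2 - 18x + 77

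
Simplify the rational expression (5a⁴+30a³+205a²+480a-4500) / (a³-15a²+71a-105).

(5a³+45a²+340a+1500)/(a²-12a+35)

Apply the Euclidean algorithm:
  5a⁴+30a³+205a²+480a-4500 = (5a+105)(a³-15a²+71a-105) + (1425a²-6450a+6525)
  a³-15a²+71a-105 = ((1/1425)a-199/27075)(1425a²-6450a+6525) + ((6864/361)a-20592/361)
  1425a²-6450a+6525 = ((171475/2288)a-261725/2288)((6864/361)a-20592/361) + (0)
Last nonzero remainder: (6864/361)a-20592/361. Dividing through by 6864/361 gives the monic gcd a-3.
Cancel a-3 from numerator and denominator to get the reduced form.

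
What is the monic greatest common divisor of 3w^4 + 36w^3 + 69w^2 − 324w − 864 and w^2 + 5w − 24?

w^2 + 5w − 24

Repeated division with remainder:
  3w^4 + 36w^3 + 69w^2 − 324w − 864 = (3w^2 + 21w + 36)(w^2 + 5w − 24) + (0)
The last nonzero remainder w^2 + 5w − 24 is already monic.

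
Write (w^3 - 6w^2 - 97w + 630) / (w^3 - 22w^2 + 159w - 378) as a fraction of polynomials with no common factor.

Apply the Euclidean algorithm:
  w^3 - 6w^2 - 97w + 630 = (w^3 - 22w^2 + 159w - 378) + (16w^2 - 256w + 1008)
  w^3 - 22w^2 + 159w - 378 = ((1/16)w - 3/8)(16w^2 - 256w + 1008) + (0)
Last nonzero remainder: 16w^2 - 256w + 1008. Dividing through by 16 gives the monic gcd w^2 - 16w + 63.
Cancel w^2 - 16w + 63 from numerator and denominator to get the reduced form.

(w + 10)/(w - 6)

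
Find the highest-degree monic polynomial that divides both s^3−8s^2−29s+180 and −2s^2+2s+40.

1

By polynomial division,
  s^3−8s^2−29s+180 = (−(1/2)s+7/2)(−2s^2+2s+40) + (−16s+40)
  −2s^2+2s+40 = ((1/8)s+3/16)(−16s+40) + (65/2)
  −16s+40 = (−(32/65)s+16/13)(65/2) + (0)
The last nonzero remainder is the constant 65/2, so the polynomials are coprime and gcd = 1.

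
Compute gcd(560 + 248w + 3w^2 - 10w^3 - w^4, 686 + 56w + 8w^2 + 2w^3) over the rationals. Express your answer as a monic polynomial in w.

7 + w

Apply the Euclidean algorithm:
  -w^4 - 10w^3 + 3w^2 + 248w + 560 = (-(1/2)w - 3)(2w^3 + 8w^2 + 56w + 686) + (55w^2 + 759w + 2618)
  2w^3 + 8w^2 + 56w + 686 = ((2/55)w - 98/275)(55w^2 + 759w + 2618) + ((5782/25)w + 40474/25)
  55w^2 + 759w + 2618 = ((1375/5782)w + 4675/2891)((5782/25)w + 40474/25) + (0)
Last nonzero remainder: (5782/25)w + 40474/25. Dividing through by 5782/25 gives the monic gcd w + 7.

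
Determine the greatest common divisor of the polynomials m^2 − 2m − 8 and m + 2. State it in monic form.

Repeated division with remainder:
  m^2 − 2m − 8 = (m − 4)(m + 2) + (0)
The last nonzero remainder m + 2 is already monic.

m + 2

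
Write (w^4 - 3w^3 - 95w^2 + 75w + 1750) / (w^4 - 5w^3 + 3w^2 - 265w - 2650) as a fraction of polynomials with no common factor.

(w^2 + 2w - 35)/(w^2 + 53)

Euclidean algorithm in ℚ[w]:
  w^4 - 3w^3 - 95w^2 + 75w + 1750 = (w^4 - 5w^3 + 3w^2 - 265w - 2650) + (2w^3 - 98w^2 + 340w + 4400)
  w^4 - 5w^3 + 3w^2 - 265w - 2650 = ((1/2)w + 22)(2w^3 - 98w^2 + 340w + 4400) + (1989w^2 - 9945w - 99450)
  2w^3 - 98w^2 + 340w + 4400 = ((2/1989)w - 88/1989)(1989w^2 - 9945w - 99450) + (0)
Last nonzero remainder: 1989w^2 - 9945w - 99450. Dividing through by 1989 gives the monic gcd w^2 - 5w - 50.
Cancel w^2 - 5w - 50 from numerator and denominator to get the reduced form.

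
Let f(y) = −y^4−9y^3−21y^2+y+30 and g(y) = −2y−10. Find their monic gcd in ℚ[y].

y+5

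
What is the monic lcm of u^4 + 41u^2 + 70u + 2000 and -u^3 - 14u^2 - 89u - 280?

u^5 + 7u^4 + 41u^3 + 357u^2 + 2490u + 14000

By polynomial division,
  u^4 + 41u^2 + 70u + 2000 = (-u + 14)(-u^3 - 14u^2 - 89u - 280) + (148u^2 + 1036u + 5920)
  -u^3 - 14u^2 - 89u - 280 = (-(1/148)u - 7/148)(148u^2 + 1036u + 5920) + (0)
Last nonzero remainder: 148u^2 + 1036u + 5920. Dividing through by 148 gives the monic gcd u^2 + 7u + 40.
Then lcm(f, g) = f·g / gcd(f, g); expanding and making the result monic gives the answer.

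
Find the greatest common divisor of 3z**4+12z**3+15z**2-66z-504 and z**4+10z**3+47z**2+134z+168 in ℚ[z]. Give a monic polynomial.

z**3+7z**2+26z+56

Euclidean algorithm in ℚ[z]:
  3z**4+12z**3+15z**2-66z-504 = (3)(z**4+10z**3+47z**2+134z+168) + (-18z**3-126z**2-468z-1008)
  z**4+10z**3+47z**2+134z+168 = (-(1/18)z-1/6)(-18z**3-126z**2-468z-1008) + (0)
Last nonzero remainder: -18z**3-126z**2-468z-1008. Dividing through by -18 gives the monic gcd z**3+7z**2+26z+56.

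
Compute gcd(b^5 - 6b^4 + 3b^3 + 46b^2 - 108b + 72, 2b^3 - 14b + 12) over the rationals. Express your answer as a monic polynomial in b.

Apply the Euclidean algorithm:
  b^5 - 6b^4 + 3b^3 + 46b^2 - 108b + 72 = ((1/2)b^2 - 3b + 5)(2b^3 - 14b + 12) + (-2b^2 - 2b + 12)
  2b^3 - 14b + 12 = (-b + 1)(-2b^2 - 2b + 12) + (0)
Last nonzero remainder: -2b^2 - 2b + 12. Dividing through by -2 gives the monic gcd b^2 + b - 6.

b^2 + b - 6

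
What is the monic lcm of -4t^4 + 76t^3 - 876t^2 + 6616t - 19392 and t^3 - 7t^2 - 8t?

Apply the Euclidean algorithm:
  -4t^4 + 76t^3 - 876t^2 + 6616t - 19392 = (-4t + 48)(t^3 - 7t^2 - 8t) + (-572t^2 + 7000t - 19392)
  t^3 - 7t^2 - 8t = (-(1/572)t - 749/81796)(-572t^2 + 7000t - 19392) + ((453894/20449)t - 3631152/20449)
  -572t^2 + 7000t - 19392 = (-(5848414/226947)t + 81796/749)((453894/20449)t - 3631152/20449) + (0)
Last nonzero remainder: (453894/20449)t - 3631152/20449. Dividing through by 453894/20449 gives the monic gcd t - 8.
Then lcm(f, g) = f·g / gcd(f, g); expanding and making the result monic gives the answer.

t^6 - 18t^5 + 200t^4 - 1435t^3 + 3194t^2 + 4848t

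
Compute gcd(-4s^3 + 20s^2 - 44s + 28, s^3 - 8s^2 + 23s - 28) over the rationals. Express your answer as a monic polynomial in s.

s^2 - 4s + 7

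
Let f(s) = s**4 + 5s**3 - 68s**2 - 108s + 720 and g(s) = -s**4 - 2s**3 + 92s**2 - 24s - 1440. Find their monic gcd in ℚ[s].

s**3 + 8s**2 - 44s - 240

Repeated division with remainder:
  s**4 + 5s**3 - 68s**2 - 108s + 720 = (-1)(-s**4 - 2s**3 + 92s**2 - 24s - 1440) + (3s**3 + 24s**2 - 132s - 720)
  -s**4 - 2s**3 + 92s**2 - 24s - 1440 = (-(1/3)s + 2)(3s**3 + 24s**2 - 132s - 720) + (0)
Last nonzero remainder: 3s**3 + 24s**2 - 132s - 720. Dividing through by 3 gives the monic gcd s**3 + 8s**2 - 44s - 240.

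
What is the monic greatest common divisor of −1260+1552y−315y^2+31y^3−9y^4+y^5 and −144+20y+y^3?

By polynomial division,
  y^5−9y^4+31y^3−315y^2+1552y−1260 = (y^2−9y+11)(y^3+20y−144) + (9y^2+36y+324)
  y^3+20y−144 = ((1/9)y−4/9)(9y^2+36y+324) + (0)
Last nonzero remainder: 9y^2+36y+324. Dividing through by 9 gives the monic gcd y^2+4y+36.

36+4y+y^2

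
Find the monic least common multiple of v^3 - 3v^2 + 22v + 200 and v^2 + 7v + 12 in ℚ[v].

v^4 + 13v^2 + 266v + 600

By polynomial division,
  v^3 - 3v^2 + 22v + 200 = (v - 10)(v^2 + 7v + 12) + (80v + 320)
  v^2 + 7v + 12 = ((1/80)v + 3/80)(80v + 320) + (0)
Last nonzero remainder: 80v + 320. Dividing through by 80 gives the monic gcd v + 4.
Then lcm(f, g) = f·g / gcd(f, g); expanding and making the result monic gives the answer.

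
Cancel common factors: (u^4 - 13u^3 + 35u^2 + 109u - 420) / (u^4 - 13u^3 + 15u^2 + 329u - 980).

(u^2 - 2u - 15)/(u^2 - 2u - 35)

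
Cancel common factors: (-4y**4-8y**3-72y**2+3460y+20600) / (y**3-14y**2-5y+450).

(-4y**2-28y-412)/(y-9)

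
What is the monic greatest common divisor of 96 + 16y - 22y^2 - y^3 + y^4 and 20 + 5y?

Repeated division with remainder:
  y^4 - y^3 - 22y^2 + 16y + 96 = ((1/5)y^3 - y^2 - (2/5)y + 24/5)(5y + 20) + (0)
Last nonzero remainder: 5y + 20. Dividing through by 5 gives the monic gcd y + 4.

4 + y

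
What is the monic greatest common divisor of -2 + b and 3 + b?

By polynomial division,
  b - 2 = (b + 3) + (-5)
  b + 3 = (-(1/5)b - 3/5)(-5) + (0)
The last nonzero remainder is the constant -5, so the polynomials are coprime and gcd = 1.

1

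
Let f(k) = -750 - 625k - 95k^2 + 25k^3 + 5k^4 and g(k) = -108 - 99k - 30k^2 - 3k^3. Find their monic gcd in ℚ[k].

Repeated division with remainder:
  5k^4 + 25k^3 - 95k^2 - 625k - 750 = (-(5/3)k + 25/3)(-3k^3 - 30k^2 - 99k - 108) + (-10k^2 + 20k + 150)
  -3k^3 - 30k^2 - 99k - 108 = ((3/10)k + 18/5)(-10k^2 + 20k + 150) + (-216k - 648)
  -10k^2 + 20k + 150 = ((5/108)k - 25/108)(-216k - 648) + (0)
Last nonzero remainder: -216k - 648. Dividing through by -216 gives the monic gcd k + 3.

3 + k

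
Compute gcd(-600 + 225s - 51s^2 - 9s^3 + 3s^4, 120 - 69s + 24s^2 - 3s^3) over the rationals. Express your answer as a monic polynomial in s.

Apply the Euclidean algorithm:
  3s^4 - 9s^3 - 51s^2 + 225s - 600 = (-s - 5)(-3s^3 + 24s^2 - 69s + 120) + (0)
Last nonzero remainder: -3s^3 + 24s^2 - 69s + 120. Dividing through by -3 gives the monic gcd s^3 - 8s^2 + 23s - 40.

-40 + 23s - 8s^2 + s^3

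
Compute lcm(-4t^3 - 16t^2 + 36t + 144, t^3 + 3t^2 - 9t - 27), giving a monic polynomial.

Apply the Euclidean algorithm:
  -4t^3 - 16t^2 + 36t + 144 = (-4)(t^3 + 3t^2 - 9t - 27) + (-4t^2 + 36)
  t^3 + 3t^2 - 9t - 27 = (-(1/4)t - 3/4)(-4t^2 + 36) + (0)
Last nonzero remainder: -4t^2 + 36. Dividing through by -4 gives the monic gcd t^2 - 9.
Then lcm(f, g) = f·g / gcd(f, g); expanding and making the result monic gives the answer.

t^4 + 7t^3 + 3t^2 - 63t - 108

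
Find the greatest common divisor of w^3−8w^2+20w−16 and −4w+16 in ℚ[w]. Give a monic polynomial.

w−4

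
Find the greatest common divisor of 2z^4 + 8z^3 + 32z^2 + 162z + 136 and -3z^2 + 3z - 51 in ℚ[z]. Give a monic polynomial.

z^2 - z + 17

Euclidean algorithm in ℚ[z]:
  2z^4 + 8z^3 + 32z^2 + 162z + 136 = (-(2/3)z^2 - (10/3)z - 8/3)(-3z^2 + 3z - 51) + (0)
Last nonzero remainder: -3z^2 + 3z - 51. Dividing through by -3 gives the monic gcd z^2 - z + 17.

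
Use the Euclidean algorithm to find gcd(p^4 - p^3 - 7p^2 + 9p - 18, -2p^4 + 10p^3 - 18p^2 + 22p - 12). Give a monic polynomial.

Euclidean algorithm in ℚ[p]:
  p^4 - p^3 - 7p^2 + 9p - 18 = (-1/2)(-2p^4 + 10p^3 - 18p^2 + 22p - 12) + (4p^3 - 16p^2 + 20p - 24)
  -2p^4 + 10p^3 - 18p^2 + 22p - 12 = (-(1/2)p + 1/2)(4p^3 - 16p^2 + 20p - 24) + (0)
Last nonzero remainder: 4p^3 - 16p^2 + 20p - 24. Dividing through by 4 gives the monic gcd p^3 - 4p^2 + 5p - 6.

p^3 - 4p^2 + 5p - 6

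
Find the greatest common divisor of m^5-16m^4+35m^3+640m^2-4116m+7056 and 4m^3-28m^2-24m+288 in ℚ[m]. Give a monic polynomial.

Apply the Euclidean algorithm:
  m^5-16m^4+35m^3+640m^2-4116m+7056 = ((1/4)m^2-(9/4)m-11/2)(4m^3-28m^2-24m+288) + (360m^2-3600m+8640)
  4m^3-28m^2-24m+288 = ((1/90)m+1/30)(360m^2-3600m+8640) + (0)
Last nonzero remainder: 360m^2-3600m+8640. Dividing through by 360 gives the monic gcd m^2-10m+24.

m^2-10m+24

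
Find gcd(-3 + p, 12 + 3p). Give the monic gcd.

Repeated division with remainder:
  p - 3 = (1/3)(3p + 12) + (-7)
  3p + 12 = (-(3/7)p - 12/7)(-7) + (0)
The last nonzero remainder is the constant -7, so the polynomials are coprime and gcd = 1.

1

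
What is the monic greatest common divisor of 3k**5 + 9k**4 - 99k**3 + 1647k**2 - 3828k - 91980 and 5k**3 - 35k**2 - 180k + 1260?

k**2 - k - 42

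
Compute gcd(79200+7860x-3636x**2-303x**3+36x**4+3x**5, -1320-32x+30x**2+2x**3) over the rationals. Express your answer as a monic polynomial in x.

Repeated division with remainder:
  3x**5+36x**4-303x**3-3636x**2+7860x+79200 = ((3/2)x**2-(9/2)x-60)(2x**3+30x**2-32x-1320) + (0)
Last nonzero remainder: 2x**3+30x**2-32x-1320. Dividing through by 2 gives the monic gcd x**3+15x**2-16x-660.

-660-16x+15x**2+x**3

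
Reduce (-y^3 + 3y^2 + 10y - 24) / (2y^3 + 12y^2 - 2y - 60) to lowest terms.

Repeated division with remainder:
  -y^3 + 3y^2 + 10y - 24 = (-1/2)(2y^3 + 12y^2 - 2y - 60) + (9y^2 + 9y - 54)
  2y^3 + 12y^2 - 2y - 60 = ((2/9)y + 10/9)(9y^2 + 9y - 54) + (0)
Last nonzero remainder: 9y^2 + 9y - 54. Dividing through by 9 gives the monic gcd y^2 + y - 6.
Cancel y^2 + y - 6 from numerator and denominator to get the reduced form.

(-y + 4)/(2y + 10)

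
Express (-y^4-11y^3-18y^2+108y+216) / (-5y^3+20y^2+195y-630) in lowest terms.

(y^2+8y+12)/(5y-35)

By polynomial division,
  -y^4-11y^3-18y^2+108y+216 = ((1/5)y+3)(-5y^3+20y^2+195y-630) + (-117y^2-351y+2106)
  -5y^3+20y^2+195y-630 = ((5/117)y-35/117)(-117y^2-351y+2106) + (0)
Last nonzero remainder: -117y^2-351y+2106. Dividing through by -117 gives the monic gcd y^2+3y-18.
Cancel y^2+3y-18 from numerator and denominator to get the reduced form.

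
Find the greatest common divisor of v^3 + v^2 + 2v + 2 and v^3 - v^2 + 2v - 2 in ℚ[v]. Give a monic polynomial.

Euclidean algorithm in ℚ[v]:
  v^3 + v^2 + 2v + 2 = (v^3 - v^2 + 2v - 2) + (2v^2 + 4)
  v^3 - v^2 + 2v - 2 = ((1/2)v - 1/2)(2v^2 + 4) + (0)
Last nonzero remainder: 2v^2 + 4. Dividing through by 2 gives the monic gcd v^2 + 2.

v^2 + 2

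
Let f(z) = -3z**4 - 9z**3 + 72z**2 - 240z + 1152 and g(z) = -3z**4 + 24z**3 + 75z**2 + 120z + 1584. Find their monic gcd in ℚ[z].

z**2 - z + 12

Euclidean algorithm in ℚ[z]:
  -3z**4 - 9z**3 + 72z**2 - 240z + 1152 = (-3z**4 + 24z**3 + 75z**2 + 120z + 1584) + (-33z**3 - 3z**2 - 360z - 432)
  -3z**4 + 24z**3 + 75z**2 + 120z + 1584 = ((1/11)z - 89/121)(-33z**3 - 3z**2 - 360z - 432) + ((12768/121)z**2 - (12768/121)z + 153216/121)
  -33z**3 - 3z**2 - 360z - 432 = (-(1331/4256)z - 363/1064)((12768/121)z**2 - (12768/121)z + 153216/121) + (0)
Last nonzero remainder: (12768/121)z**2 - (12768/121)z + 153216/121. Dividing through by 12768/121 gives the monic gcd z**2 - z + 12.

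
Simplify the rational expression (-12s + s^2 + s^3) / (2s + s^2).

(-12 + s + s^2)/(2 + s)

Apply the Euclidean algorithm:
  s^3 + s^2 - 12s = (s - 1)(s^2 + 2s) + (-10s)
  s^2 + 2s = (-(1/10)s - 1/5)(-10s) + (0)
Last nonzero remainder: -10s. Dividing through by -10 gives the monic gcd s.
Cancel s from numerator and denominator to get the reduced form.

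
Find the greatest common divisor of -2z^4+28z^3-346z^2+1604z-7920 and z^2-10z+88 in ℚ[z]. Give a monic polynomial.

By polynomial division,
  -2z^4+28z^3-346z^2+1604z-7920 = (-2z^2+8z-90)(z^2-10z+88) + (0)
The last nonzero remainder z^2-10z+88 is already monic.

z^2-10z+88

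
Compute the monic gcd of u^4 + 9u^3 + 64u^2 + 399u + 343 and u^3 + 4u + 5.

Euclidean algorithm in ℚ[u]:
  u^4 + 9u^3 + 64u^2 + 399u + 343 = (u + 9)(u^3 + 4u + 5) + (60u^2 + 358u + 298)
  u^3 + 4u + 5 = ((1/60)u - 179/1800)(60u^2 + 358u + 298) + ((31171/900)u + 31171/900)
  60u^2 + 358u + 298 = ((54000/31171)u + 268200/31171)((31171/900)u + 31171/900) + (0)
Last nonzero remainder: (31171/900)u + 31171/900. Dividing through by 31171/900 gives the monic gcd u + 1.

u + 1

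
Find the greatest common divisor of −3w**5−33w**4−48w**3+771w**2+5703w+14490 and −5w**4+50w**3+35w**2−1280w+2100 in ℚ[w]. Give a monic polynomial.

Euclidean algorithm in ℚ[w]:
  −3w**5−33w**4−48w**3+771w**2+5703w+14490 = ((3/5)w+63/5)(−5w**4+50w**3+35w**2−1280w+2100) + (−699w**3+1098w**2+20571w−11970)
  −5w**4+50w**3+35w**2−1280w+2100 = ((5/699)w−9820/162867)(−699w**3+1098w**2+20571w−11970) + (−(2494170/54289)w**2+(2494170/54289)w+74825100/54289)
  −699w**3+1098w**2+20571w−11970 = ((12649337/831390)w−1031491/118770)(−(2494170/54289)w**2+(2494170/54289)w+74825100/54289) + (0)
Last nonzero remainder: −(2494170/54289)w**2+(2494170/54289)w+74825100/54289. Dividing through by −2494170/54289 gives the monic gcd w**2−w−30.

w**2−w−30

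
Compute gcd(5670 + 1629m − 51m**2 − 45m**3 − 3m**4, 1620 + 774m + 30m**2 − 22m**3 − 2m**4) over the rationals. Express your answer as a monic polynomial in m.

−270 − 39m + 8m**2 + m**3

Apply the Euclidean algorithm:
  −3m**4 − 45m**3 − 51m**2 + 1629m + 5670 = (3/2)(−2m**4 − 22m**3 + 30m**2 + 774m + 1620) + (−12m**3 − 96m**2 + 468m + 3240)
  −2m**4 − 22m**3 + 30m**2 + 774m + 1620 = ((1/6)m + 1/2)(−12m**3 − 96m**2 + 468m + 3240) + (0)
Last nonzero remainder: −12m**3 − 96m**2 + 468m + 3240. Dividing through by −12 gives the monic gcd m**3 + 8m**2 − 39m − 270.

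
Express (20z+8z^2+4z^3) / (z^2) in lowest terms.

(20+8z+4z^2)/(z)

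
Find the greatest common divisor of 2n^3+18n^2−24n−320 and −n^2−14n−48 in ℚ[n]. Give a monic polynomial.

Euclidean algorithm in ℚ[n]:
  2n^3+18n^2−24n−320 = (−2n+10)(−n^2−14n−48) + (20n+160)
  −n^2−14n−48 = (−(1/20)n−3/10)(20n+160) + (0)
Last nonzero remainder: 20n+160. Dividing through by 20 gives the monic gcd n+8.

n+8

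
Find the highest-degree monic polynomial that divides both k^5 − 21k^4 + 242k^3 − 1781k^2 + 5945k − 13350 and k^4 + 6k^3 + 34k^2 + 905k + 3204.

By polynomial division,
  k^5 − 21k^4 + 242k^3 − 1781k^2 + 5945k − 13350 = (k − 27)(k^4 + 6k^3 + 34k^2 + 905k + 3204) + (370k^3 − 1768k^2 + 27176k + 73158)
  k^4 + 6k^3 + 34k^2 + 905k + 3204 = ((1/370)k + 997/34225)(370k^3 − 1768k^2 + 27176k + 73158) + ((412566/34225)k^2 − (2887962/34225)k + 36718374/34225)
  370k^3 − 1768k^2 + 27176k + 73158 = ((6331625/206283)k + 4688825/68761)((412566/34225)k^2 − (2887962/34225)k + 36718374/34225) + (0)
Last nonzero remainder: (412566/34225)k^2 − (2887962/34225)k + 36718374/34225. Dividing through by 412566/34225 gives the monic gcd k^2 − 7k + 89.

k^2 − 7k + 89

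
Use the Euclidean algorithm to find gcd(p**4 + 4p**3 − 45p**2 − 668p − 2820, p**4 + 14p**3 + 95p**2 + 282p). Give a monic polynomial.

p**3 + 14p**2 + 95p + 282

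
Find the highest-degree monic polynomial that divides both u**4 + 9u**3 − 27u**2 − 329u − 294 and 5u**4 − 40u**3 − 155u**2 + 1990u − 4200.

u**2 + u − 42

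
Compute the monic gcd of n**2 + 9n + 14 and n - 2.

Apply the Euclidean algorithm:
  n**2 + 9n + 14 = (n + 11)(n - 2) + (36)
  n - 2 = ((1/36)n - 1/18)(36) + (0)
The last nonzero remainder is the constant 36, so the polynomials are coprime and gcd = 1.

1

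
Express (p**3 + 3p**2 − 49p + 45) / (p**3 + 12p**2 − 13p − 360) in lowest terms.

Apply the Euclidean algorithm:
  p**3 + 3p**2 − 49p + 45 = (p**3 + 12p**2 − 13p − 360) + (−9p**2 − 36p + 405)
  p**3 + 12p**2 − 13p − 360 = (−(1/9)p − 8/9)(−9p**2 − 36p + 405) + (0)
Last nonzero remainder: −9p**2 − 36p + 405. Dividing through by −9 gives the monic gcd p**2 + 4p − 45.
Cancel p**2 + 4p − 45 from numerator and denominator to get the reduced form.

(p − 1)/(p + 8)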